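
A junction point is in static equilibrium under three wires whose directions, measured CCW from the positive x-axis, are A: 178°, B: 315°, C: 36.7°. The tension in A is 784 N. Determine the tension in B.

Resolve: ΣF_x = 784 cos 178° + T_B cos 315° + T_C cos 36.7° = 0.
        ΣF_y = 784 sin 178° + T_B sin 315° + T_C sin 36.7° = 0.
The known terms sum to (-783.5, 27.36) N, so 0.7071 T_B + 0.8018 T_C = 783.5 and -0.7071 T_B + 0.5976 T_C = -27.36.
Solving simultaneously: T_B = 495.4 N, T_C = 540.3 N.

T_B ≈ 495 N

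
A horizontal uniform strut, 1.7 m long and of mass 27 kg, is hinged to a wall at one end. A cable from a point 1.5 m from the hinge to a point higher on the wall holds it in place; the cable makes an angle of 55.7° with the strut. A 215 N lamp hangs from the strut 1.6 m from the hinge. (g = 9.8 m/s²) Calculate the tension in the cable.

Take torques about the hinge: T sin 55.7° · 1.5 = 27×9.8×0.85 + 215×1.6 = 568.91 N·m.
So T = 568.91 / (0.8261 × 1.5) = 459.11 N.

T ≈ 459 N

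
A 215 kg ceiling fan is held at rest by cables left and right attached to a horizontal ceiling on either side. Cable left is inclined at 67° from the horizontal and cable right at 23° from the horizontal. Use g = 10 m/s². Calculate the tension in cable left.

T_left ≈ 1980 N

Weight W = 215 × 10 = 2150 N acts straight down.
Horizontal: T_left cos 67° = T_right cos 23°  →  T_right = 0.4245 T_left.
Vertical: T_left sin 67° + T_right sin 23° = 2150.
Substituting the horizontal relation into the vertical equation gives 1.086 T_left = 2150, so T_left = 1979 N.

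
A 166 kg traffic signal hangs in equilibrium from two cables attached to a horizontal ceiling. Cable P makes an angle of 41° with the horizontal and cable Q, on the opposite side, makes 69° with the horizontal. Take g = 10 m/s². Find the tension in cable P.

T_P ≈ 633 N

Weight W = 166 × 10 = 1660 N acts straight down.
Horizontal: T_P cos 41° = T_Q cos 69°  →  T_Q = 2.106 T_P.
Vertical: T_P sin 41° + T_Q sin 69° = 1660.
Substituting the horizontal relation into the vertical equation gives 2.622 T_P = 1660, so T_P = 633.1 N.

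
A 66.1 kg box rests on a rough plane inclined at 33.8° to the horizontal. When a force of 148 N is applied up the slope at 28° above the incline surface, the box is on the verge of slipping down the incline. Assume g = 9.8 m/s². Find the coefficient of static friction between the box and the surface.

μ ≈ 0.490

On the verge of sliding down the incline, friction is at its maximum μN and acts up the slope.
Perpendicular to incline: N = W cos 33.8° − P sin 28° = 538.3 − 69.48 = 468.8 N.
Along incline: P cos 28° + μN = W sin 33.8° → μ = (W sin 33.8° − P cos 28°) / N = 0.4899.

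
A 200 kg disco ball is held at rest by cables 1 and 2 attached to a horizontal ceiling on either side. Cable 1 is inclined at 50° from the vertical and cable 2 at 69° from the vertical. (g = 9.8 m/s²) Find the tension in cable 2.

T_2 ≈ 1720 N

Angles from the horizontal: cable 1 is 90° − 50° = 40°, cable 2 is 90° − 69° = 21°.
Weight W = 200 × 9.8 = 1960 N acts straight down.
Horizontal: T_1 cos 40° = T_2 cos 21°  →  T_1 = 1.219 T_2.
Vertical: T_1 sin 40° + T_2 sin 21° = 1960.
Substituting the horizontal relation into the vertical equation gives 1.142 T_2 = 1960, so T_2 = 1717 N.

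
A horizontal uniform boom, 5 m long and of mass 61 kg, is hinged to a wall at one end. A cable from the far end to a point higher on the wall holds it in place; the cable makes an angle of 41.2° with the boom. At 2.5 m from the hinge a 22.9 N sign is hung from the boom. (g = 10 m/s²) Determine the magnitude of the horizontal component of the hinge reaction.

H_x ≈ 361 N

Take torques about the hinge: T sin 41.2° · 5 = 61×10×2.5 + 22.9×2.5 = 1582.2 N·m.
So T = 1582.2 / (0.6587 × 5) = 480.42 N.
ΣF_x = 0: H_x = T cos 41.2° = 361.48 N.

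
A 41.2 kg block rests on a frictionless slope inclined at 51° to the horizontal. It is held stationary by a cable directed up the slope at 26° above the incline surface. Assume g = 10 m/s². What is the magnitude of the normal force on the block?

Take axes along and perpendicular to the incline. Weight components: W sin 51° = 320.2 N down-slope, W cos 51° = 259.3 N into the surface.
Along incline: T cos 26° = W sin 51° → T = 356.2 N.
Perpendicular: N = W cos 51° − T sin 26° = 103.1 N.

N ≈ 103 N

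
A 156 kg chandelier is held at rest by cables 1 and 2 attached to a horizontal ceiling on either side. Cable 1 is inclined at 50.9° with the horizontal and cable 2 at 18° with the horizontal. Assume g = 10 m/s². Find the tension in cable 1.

T_1 ≈ 1590 N

Weight W = 156 × 10 = 1560 N acts straight down.
Horizontal: T_1 cos 50.9° = T_2 cos 18°  →  T_2 = 0.6631 T_1.
Vertical: T_1 sin 50.9° + T_2 sin 18° = 1560.
Substituting the horizontal relation into the vertical equation gives 0.981 T_1 = 1560, so T_1 = 1590 N.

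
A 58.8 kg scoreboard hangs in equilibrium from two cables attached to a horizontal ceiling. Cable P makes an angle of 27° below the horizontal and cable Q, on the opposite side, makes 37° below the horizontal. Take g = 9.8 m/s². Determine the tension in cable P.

T_P ≈ 512 N

Weight W = 58.8 × 9.8 = 576.2 N acts straight down.
Horizontal: T_P cos 27° = T_Q cos 37°  →  T_Q = 1.116 T_P.
Vertical: T_P sin 27° + T_Q sin 37° = 576.2.
Substituting the horizontal relation into the vertical equation gives 1.125 T_P = 576.2, so T_P = 512 N.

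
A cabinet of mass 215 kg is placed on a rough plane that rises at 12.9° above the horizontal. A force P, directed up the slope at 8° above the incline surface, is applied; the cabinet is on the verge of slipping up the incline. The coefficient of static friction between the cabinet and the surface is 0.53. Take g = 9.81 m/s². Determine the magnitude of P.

P ≈ 1470 N

On the verge of sliding up the incline, friction equals μN and acts down the slope.
Perpendicular: N + P sin 8° = W cos 12.9° = 2056 N.
Along incline: P cos 8° = W sin 12.9° + μN  with W sin 12.9° = 470.9 N.
Solving the pair for P and N: P = 1467 N, N = 1852 N (and f = μN = 981.5 N).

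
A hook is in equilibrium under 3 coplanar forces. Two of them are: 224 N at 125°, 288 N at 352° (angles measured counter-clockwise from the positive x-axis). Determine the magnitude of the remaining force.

F ≈ 212 N

Sum the known components: ΣF_x = 156.7 N, ΣF_y = 143.4 N.
For equilibrium the remaining force must supply (−ΣF_x, −ΣF_y) = (-156.7, -143.4) N.
Magnitude = √((-156.7)² + (-143.4)²) = 212.4 N; direction = atan2(-143.4, -156.7) = 222.5°.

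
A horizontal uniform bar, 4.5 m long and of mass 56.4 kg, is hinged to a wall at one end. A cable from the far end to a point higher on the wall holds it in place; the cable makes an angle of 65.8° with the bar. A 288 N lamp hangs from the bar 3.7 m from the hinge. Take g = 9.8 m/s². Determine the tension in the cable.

T ≈ 563 N

Take torques about the hinge: T sin 65.8° · 4.5 = 56.4×9.8×2.25 + 288×3.7 = 2309.2 N·m.
So T = 2309.2 / (0.9121 × 4.5) = 562.6 N.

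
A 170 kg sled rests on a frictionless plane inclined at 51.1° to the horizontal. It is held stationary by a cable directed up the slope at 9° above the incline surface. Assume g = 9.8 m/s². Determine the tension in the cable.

Take axes along and perpendicular to the incline. Weight components: W sin 51.1° = 1297 N down-slope, W cos 51.1° = 1046 N into the surface.
Along incline: T cos 9° = W sin 51.1° → T = 1313 N.
Perpendicular: N = W cos 51.1° − T sin 9° = 840.8 N.

T ≈ 1310 N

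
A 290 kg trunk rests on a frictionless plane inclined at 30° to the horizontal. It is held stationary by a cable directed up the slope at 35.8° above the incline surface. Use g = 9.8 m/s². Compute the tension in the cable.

Take axes along and perpendicular to the incline. Weight components: W sin 30° = 1421 N down-slope, W cos 30° = 2461 N into the surface.
Along incline: T cos 35.8° = W sin 30° → T = 1752 N.
Perpendicular: N = W cos 30° − T sin 35.8° = 1436 N.

T ≈ 1750 N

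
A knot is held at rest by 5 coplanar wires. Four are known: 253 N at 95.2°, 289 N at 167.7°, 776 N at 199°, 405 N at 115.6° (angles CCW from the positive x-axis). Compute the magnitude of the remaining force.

Sum the known components: ΣF_x = -1214 N, ΣF_y = 426.1 N.
For equilibrium the remaining force must supply (−ΣF_x, −ΣF_y) = (1214, -426.1) N.
Magnitude = √((1214)² + (-426.1)²) = 1287 N; direction = atan2(-426.1, 1214) = 340.7°.

F ≈ 1290 N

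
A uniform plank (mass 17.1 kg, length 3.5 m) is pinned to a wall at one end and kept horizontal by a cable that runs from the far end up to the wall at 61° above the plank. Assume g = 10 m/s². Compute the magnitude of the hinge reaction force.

Take torques about the hinge: T sin 61° · 3.5 = 17.1×10×1.75 = 299.25 N·m.
So T = 299.25 / (0.8746 × 3.5) = 97.757 N.
ΣF_x = 0: H_x = T cos 61° = 47.393 N.
ΣF_y = 0: H_y = (17.1×10) − T sin 61° = 171 − 85.5 = 85.5 N.
|H| = √(H_x² + H_y²) = √((47.393)² + (85.5)²) = 97.757 N.

|H| ≈ 97.8 N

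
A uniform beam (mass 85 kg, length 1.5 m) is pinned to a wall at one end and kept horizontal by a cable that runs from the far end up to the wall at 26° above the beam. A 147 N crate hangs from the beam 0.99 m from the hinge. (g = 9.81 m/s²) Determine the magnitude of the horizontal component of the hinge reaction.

H_x ≈ 1050 N

Take torques about the hinge: T sin 26° · 1.5 = 85×9.81×0.75 + 147×0.99 = 770.92 N·m.
So T = 770.92 / (0.4384 × 1.5) = 1172.4 N.
ΣF_x = 0: H_x = T cos 26° = 1053.7 N.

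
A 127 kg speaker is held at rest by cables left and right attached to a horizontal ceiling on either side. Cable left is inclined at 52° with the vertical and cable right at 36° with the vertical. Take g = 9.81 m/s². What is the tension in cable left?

Angles from the horizontal: cable left is 90° − 52° = 38°, cable right is 90° − 36° = 54°.
Weight W = 127 × 9.81 = 1246 N acts straight down.
Horizontal: T_left cos 38° = T_right cos 54°  →  T_right = 1.341 T_left.
Vertical: T_left sin 38° + T_right sin 54° = 1246.
Substituting the horizontal relation into the vertical equation gives 1.7 T_left = 1246, so T_left = 732.8 N.

T_left ≈ 733 N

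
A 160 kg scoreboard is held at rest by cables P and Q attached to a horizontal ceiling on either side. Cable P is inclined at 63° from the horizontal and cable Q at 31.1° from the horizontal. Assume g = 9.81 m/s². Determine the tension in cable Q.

T_Q ≈ 714 N

Weight W = 160 × 9.81 = 1570 N acts straight down.
Horizontal: T_P cos 63° = T_Q cos 31.1°  →  T_P = 1.886 T_Q.
Vertical: T_P sin 63° + T_Q sin 31.1° = 1570.
Substituting the horizontal relation into the vertical equation gives 2.197 T_Q = 1570, so T_Q = 714.4 N.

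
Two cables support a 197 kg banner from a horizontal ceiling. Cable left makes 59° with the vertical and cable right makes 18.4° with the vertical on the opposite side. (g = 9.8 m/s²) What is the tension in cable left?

T_left ≈ 624 N

Angles from the horizontal: cable left is 90° − 59° = 31°, cable right is 90° − 18.4° = 71.6°.
Weight W = 197 × 9.8 = 1931 N acts straight down.
Horizontal: T_left cos 31° = T_right cos 71.6°  →  T_right = 2.716 T_left.
Vertical: T_left sin 31° + T_right sin 71.6° = 1931.
Substituting the horizontal relation into the vertical equation gives 3.092 T_left = 1931, so T_left = 624.4 N.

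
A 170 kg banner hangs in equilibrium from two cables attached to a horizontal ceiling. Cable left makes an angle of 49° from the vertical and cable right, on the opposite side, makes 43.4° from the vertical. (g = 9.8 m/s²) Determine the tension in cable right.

Angles from the horizontal: cable left is 90° − 49° = 41°, cable right is 90° − 43.4° = 46.6°.
Weight W = 170 × 9.8 = 1666 N acts straight down.
Horizontal: T_left cos 41° = T_right cos 46.6°  →  T_left = 0.9104 T_right.
Vertical: T_left sin 41° + T_right sin 46.6° = 1666.
Substituting the horizontal relation into the vertical equation gives 1.324 T_right = 1666, so T_right = 1258 N.

T_right ≈ 1260 N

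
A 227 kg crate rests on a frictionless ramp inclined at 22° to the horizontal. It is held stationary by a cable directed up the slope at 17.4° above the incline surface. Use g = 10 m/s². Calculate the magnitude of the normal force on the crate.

Take axes along and perpendicular to the incline. Weight components: W sin 22° = 850.4 N down-slope, W cos 22° = 2105 N into the surface.
Along incline: T cos 17.4° = W sin 22° → T = 891.1 N.
Perpendicular: N = W cos 22° − T sin 17.4° = 1838 N.

N ≈ 1840 N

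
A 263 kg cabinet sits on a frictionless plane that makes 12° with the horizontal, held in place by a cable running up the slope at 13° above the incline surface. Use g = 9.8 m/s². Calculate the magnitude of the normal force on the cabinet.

Take axes along and perpendicular to the incline. Weight components: W sin 12° = 535.9 N down-slope, W cos 12° = 2521 N into the surface.
Along incline: T cos 13° = W sin 12° → T = 550 N.
Perpendicular: N = W cos 12° − T sin 13° = 2397 N.

N ≈ 2400 N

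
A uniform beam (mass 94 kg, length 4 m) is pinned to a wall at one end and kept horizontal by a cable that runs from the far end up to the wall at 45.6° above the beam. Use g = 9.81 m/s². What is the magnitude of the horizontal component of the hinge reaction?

H_x ≈ 452 N

Take torques about the hinge: T sin 45.6° · 4 = 94×9.81×2 = 1844.3 N·m.
So T = 1844.3 / (0.7145 × 4) = 645.33 N.
ΣF_x = 0: H_x = T cos 45.6° = 451.51 N.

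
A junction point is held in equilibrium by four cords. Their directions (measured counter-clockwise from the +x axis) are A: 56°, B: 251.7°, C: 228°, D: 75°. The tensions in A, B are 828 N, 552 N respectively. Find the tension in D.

T_D ≈ 235 N

Resolve: ΣF_x = 828 cos 56° + 552 cos 251.7° + T_C cos 228° + T_D cos 75° = 0.
        ΣF_y = 828 sin 56° + 552 sin 251.7° + T_C sin 228° + T_D sin 75° = 0.
The known terms sum to (289.7, 162.4) N, so -0.6691 T_C + 0.2588 T_D = -289.7 and -0.7431 T_C + 0.9659 T_D = -162.4.
Solving simultaneously: T_C = 523.8 N, T_D = 234.9 N.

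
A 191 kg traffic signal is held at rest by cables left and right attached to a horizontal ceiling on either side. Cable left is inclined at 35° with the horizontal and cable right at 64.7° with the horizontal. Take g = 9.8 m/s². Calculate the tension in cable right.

T_right ≈ 1560 N

Weight W = 191 × 9.8 = 1872 N acts straight down.
Horizontal: T_left cos 35° = T_right cos 64.7°  →  T_left = 0.5217 T_right.
Vertical: T_left sin 35° + T_right sin 64.7° = 1872.
Substituting the horizontal relation into the vertical equation gives 1.203 T_right = 1872, so T_right = 1556 N.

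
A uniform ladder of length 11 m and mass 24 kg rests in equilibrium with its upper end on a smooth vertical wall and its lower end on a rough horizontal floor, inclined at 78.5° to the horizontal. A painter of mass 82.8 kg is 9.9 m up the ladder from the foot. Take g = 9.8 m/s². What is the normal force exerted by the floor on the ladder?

ΣF_y = 0: N_floor = 24×9.8 + 82.8×9.8 = 1046.6 N.

N_floor ≈ 1050 N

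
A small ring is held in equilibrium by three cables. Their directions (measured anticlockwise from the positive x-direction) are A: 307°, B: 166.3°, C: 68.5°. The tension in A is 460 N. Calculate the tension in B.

Resolve: ΣF_x = 460 cos 307° + T_B cos 166.3° + T_C cos 68.5° = 0.
        ΣF_y = 460 sin 307° + T_B sin 166.3° + T_C sin 68.5° = 0.
The known terms sum to (276.8, -367.4) N, so -0.9715 T_B + 0.3665 T_C = -276.8 and 0.2368 T_B + 0.9304 T_C = 367.4.
Solving simultaneously: T_B = 395.9 N, T_C = 294.1 N.

T_B ≈ 396 N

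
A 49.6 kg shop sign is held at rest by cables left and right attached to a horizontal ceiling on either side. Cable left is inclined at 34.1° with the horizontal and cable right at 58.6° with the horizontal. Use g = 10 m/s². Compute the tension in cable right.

T_right ≈ 411 N

Weight W = 49.6 × 10 = 496 N acts straight down.
Horizontal: T_left cos 34.1° = T_right cos 58.6°  →  T_left = 0.6292 T_right.
Vertical: T_left sin 34.1° + T_right sin 58.6° = 496.
Substituting the horizontal relation into the vertical equation gives 1.206 T_right = 496, so T_right = 411.2 N.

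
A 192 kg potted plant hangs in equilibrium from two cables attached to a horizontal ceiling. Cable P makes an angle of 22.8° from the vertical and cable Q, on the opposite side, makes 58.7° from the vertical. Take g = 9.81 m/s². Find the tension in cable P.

T_P ≈ 1630 N

Angles from the horizontal: cable P is 90° − 22.8° = 67.2°, cable Q is 90° − 58.7° = 31.3°.
Weight W = 192 × 9.81 = 1884 N acts straight down.
Horizontal: T_P cos 67.2° = T_Q cos 31.3°  →  T_Q = 0.4535 T_P.
Vertical: T_P sin 67.2° + T_Q sin 31.3° = 1884.
Substituting the horizontal relation into the vertical equation gives 1.157 T_P = 1884, so T_P = 1627 N.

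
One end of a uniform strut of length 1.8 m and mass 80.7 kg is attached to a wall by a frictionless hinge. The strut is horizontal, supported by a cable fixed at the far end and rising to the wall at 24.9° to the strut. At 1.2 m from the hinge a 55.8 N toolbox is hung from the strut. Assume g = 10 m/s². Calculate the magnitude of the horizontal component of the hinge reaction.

Take torques about the hinge: T sin 24.9° · 1.8 = 80.7×10×0.9 + 55.8×1.2 = 793.26 N·m.
So T = 793.26 / (0.4210 × 1.8) = 1046.7 N.
ΣF_x = 0: H_x = T cos 24.9° = 949.41 N.

H_x ≈ 949 N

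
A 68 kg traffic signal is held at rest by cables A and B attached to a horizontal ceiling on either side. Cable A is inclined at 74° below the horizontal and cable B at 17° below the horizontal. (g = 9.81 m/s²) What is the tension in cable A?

T_A ≈ 638 N

Weight W = 68 × 9.81 = 667.1 N acts straight down.
Horizontal: T_A cos 74° = T_B cos 17°  →  T_B = 0.2882 T_A.
Vertical: T_A sin 74° + T_B sin 17° = 667.1.
Substituting the horizontal relation into the vertical equation gives 1.046 T_A = 667.1, so T_A = 638 N.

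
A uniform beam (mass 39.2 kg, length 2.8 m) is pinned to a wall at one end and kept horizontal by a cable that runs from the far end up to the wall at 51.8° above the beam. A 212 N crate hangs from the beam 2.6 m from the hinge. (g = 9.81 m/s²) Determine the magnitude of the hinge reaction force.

|H| ≈ 370 N

Take torques about the hinge: T sin 51.8° · 2.8 = 39.2×9.81×1.4 + 212×2.6 = 1089.6 N·m.
So T = 1089.6 / (0.7859 × 2.8) = 495.17 N.
ΣF_x = 0: H_x = T cos 51.8° = 306.22 N.
ΣF_y = 0: H_y = (39.2×9.81 + 212) − T sin 51.8° = 596.55 − 389.13 = 207.42 N.
|H| = √(H_x² + H_y²) = √((306.22)² + (207.42)²) = 369.85 N.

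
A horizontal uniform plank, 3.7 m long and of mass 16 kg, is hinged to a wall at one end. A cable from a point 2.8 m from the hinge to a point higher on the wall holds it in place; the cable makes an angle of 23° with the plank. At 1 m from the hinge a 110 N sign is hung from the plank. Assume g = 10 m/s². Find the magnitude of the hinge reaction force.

|H| ≈ 364 N

Take torques about the hinge: T sin 23° · 2.8 = 16×10×1.85 + 110×1 = 406 N·m.
So T = 406 / (0.3907 × 2.8) = 371.1 N.
ΣF_x = 0: H_x = T cos 23° = 341.6 N.
ΣF_y = 0: H_y = (16×10 + 110) − T sin 23° = 270 − 145 = 125 N.
|H| = √(H_x² + H_y²) = √((341.6)² + (125)²) = 363.75 N.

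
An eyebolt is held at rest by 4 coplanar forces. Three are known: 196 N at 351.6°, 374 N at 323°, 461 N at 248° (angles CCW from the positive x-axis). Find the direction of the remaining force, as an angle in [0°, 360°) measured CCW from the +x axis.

θ ≈ 115°

Sum the known components: ΣF_x = 319.9 N, ΣF_y = -681.1 N.
For equilibrium the remaining force must supply (−ΣF_x, −ΣF_y) = (-319.9, 681.1) N.
Magnitude = √((-319.9)² + (681.1)²) = 752.5 N; direction = atan2(681.1, -319.9) = 115.2°.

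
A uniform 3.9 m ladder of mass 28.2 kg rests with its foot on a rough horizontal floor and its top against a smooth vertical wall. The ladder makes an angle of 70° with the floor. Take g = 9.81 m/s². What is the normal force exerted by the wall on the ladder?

Torques about the foot: N_wall · 3.9 sin 70° = 28.2×9.81×1.95 cos 70° → N_wall = 50.345 N.

N_wall ≈ 50.3 N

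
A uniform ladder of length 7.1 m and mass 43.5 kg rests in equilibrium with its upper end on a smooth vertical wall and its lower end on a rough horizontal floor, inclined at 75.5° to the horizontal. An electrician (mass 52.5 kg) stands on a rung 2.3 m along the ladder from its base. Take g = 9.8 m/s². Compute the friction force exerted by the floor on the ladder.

f ≈ 98.2 N

Torques about the foot: N_wall · 7.1 sin 75.5° = 43.5×9.8×3.55 cos 75.5° + 52.5×9.8×2.3 cos 75.5° → N_wall = 98.228 N.
ΣF_x = 0: f_floor = N_wall = 98.228 N.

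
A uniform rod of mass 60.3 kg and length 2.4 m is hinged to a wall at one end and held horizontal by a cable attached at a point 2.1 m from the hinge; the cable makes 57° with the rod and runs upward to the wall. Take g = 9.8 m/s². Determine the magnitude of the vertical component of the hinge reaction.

|H_y| ≈ 253 N

Take torques about the hinge: T sin 57° · 2.1 = 60.3×9.8×1.2 = 709.13 N·m.
So T = 709.13 / (0.8387 × 2.1) = 402.64 N.
ΣF_y = 0: H_y = (60.3×9.8) − T sin 57° = 590.94 − 337.68 = 253.26 N.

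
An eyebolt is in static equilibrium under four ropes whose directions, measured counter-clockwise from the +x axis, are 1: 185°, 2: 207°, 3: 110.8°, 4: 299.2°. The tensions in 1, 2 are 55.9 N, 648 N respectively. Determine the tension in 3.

Resolve: ΣF_x = 55.9 cos 185° + 648 cos 207° + T_3 cos 110.8° + T_4 cos 299.2° = 0.
        ΣF_y = 55.9 sin 185° + 648 sin 207° + T_3 sin 110.8° + T_4 sin 299.2° = 0.
The known terms sum to (-633.1, -299.1) N, so -0.3551 T_3 + 0.4879 T_4 = 633.1 and 0.9348 T_3 − 0.8729 T_4 = 299.1.
Solving simultaneously: T_3 = 4782 N, T_4 = 4778 N.

T_3 ≈ 4780 N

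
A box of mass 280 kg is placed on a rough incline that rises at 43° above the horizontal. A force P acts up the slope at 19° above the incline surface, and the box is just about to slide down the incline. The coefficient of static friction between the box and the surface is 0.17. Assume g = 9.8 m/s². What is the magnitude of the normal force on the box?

N ≈ 1450 N

On the verge of sliding down the incline, friction equals μN and acts up the slope.
Perpendicular: N + P sin 19° = W cos 43° = 2007 N.
Along incline: P cos 19° + μN = W sin 43° with W sin 43° = 1871 N.
Solving the pair for P and N: P = 1719 N, N = 1447 N (and f = μN = 246 N).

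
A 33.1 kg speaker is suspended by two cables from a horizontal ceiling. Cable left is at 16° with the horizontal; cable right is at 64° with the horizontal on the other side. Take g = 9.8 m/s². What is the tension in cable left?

Weight W = 33.1 × 9.8 = 324.4 N acts straight down.
Horizontal: T_left cos 16° = T_right cos 64°  →  T_right = 2.193 T_left.
Vertical: T_left sin 16° + T_right sin 64° = 324.4.
Substituting the horizontal relation into the vertical equation gives 2.247 T_left = 324.4, so T_left = 144.4 N.

T_left ≈ 144 N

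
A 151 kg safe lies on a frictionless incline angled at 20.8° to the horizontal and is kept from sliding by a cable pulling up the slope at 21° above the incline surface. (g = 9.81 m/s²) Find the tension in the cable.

T ≈ 563 N

Take axes along and perpendicular to the incline. Weight components: W sin 20.8° = 526 N down-slope, W cos 20.8° = 1385 N into the surface.
Along incline: T cos 21° = W sin 20.8° → T = 563.4 N.
Perpendicular: N = W cos 20.8° − T sin 21° = 1183 N.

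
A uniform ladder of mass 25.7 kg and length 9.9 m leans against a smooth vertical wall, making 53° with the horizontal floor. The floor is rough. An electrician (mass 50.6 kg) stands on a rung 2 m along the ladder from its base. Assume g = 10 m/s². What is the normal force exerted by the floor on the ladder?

ΣF_y = 0: N_floor = 25.7×10 + 50.6×10 = 763 N.

N_floor ≈ 763 N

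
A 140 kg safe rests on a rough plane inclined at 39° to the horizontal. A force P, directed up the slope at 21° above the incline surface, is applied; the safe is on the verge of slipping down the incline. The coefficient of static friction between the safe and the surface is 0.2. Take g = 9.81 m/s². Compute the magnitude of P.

P ≈ 755 N

On the verge of sliding down the incline, friction equals μN and acts up the slope.
Perpendicular: N + P sin 21° = W cos 39° = 1067 N.
Along incline: P cos 21° + μN = W sin 39° with W sin 39° = 864.3 N.
Solving the pair for P and N: P = 755.1 N, N = 796.7 N (and f = μN = 159.3 N).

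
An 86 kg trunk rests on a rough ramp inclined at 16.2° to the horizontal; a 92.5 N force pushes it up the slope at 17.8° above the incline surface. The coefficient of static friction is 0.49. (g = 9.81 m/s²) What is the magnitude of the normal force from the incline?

Axes along / perpendicular to the incline. W sin 16.2° = 235.4 N down-slope; W cos 16.2° = 810.2 N into the surface.
Perpendicular: N = W cos 16.2° − P sin 17.8° = 810.2 − 28.28 = 781.9 N.
Along incline: P cos 17.8° + f = W sin 16.2° (friction acts up-slope) → f = 235.4 − 88.07 = 147.3 N.
|f| = 147.3 N ≤ μN = 383.1 N, so the trunk is indeed static.

N ≈ 782 N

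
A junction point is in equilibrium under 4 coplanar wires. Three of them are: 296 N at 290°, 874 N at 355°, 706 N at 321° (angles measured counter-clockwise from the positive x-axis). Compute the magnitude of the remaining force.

F ≈ 1720 N

Sum the known components: ΣF_x = 1521 N, ΣF_y = -798.6 N.
For equilibrium the remaining force must supply (−ΣF_x, −ΣF_y) = (-1521, 798.6) N.
Magnitude = √((-1521)² + (798.6)²) = 1718 N; direction = atan2(798.6, -1521) = 152.3°.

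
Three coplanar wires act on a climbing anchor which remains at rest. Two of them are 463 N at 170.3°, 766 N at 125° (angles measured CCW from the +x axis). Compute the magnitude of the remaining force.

F ≈ 1140 N

Sum the known components: ΣF_x = -895.7 N, ΣF_y = 705.5 N.
For equilibrium the remaining force must supply (−ΣF_x, −ΣF_y) = (895.7, -705.5) N.
Magnitude = √((895.7)² + (-705.5)²) = 1140 N; direction = atan2(-705.5, 895.7) = 321.8°.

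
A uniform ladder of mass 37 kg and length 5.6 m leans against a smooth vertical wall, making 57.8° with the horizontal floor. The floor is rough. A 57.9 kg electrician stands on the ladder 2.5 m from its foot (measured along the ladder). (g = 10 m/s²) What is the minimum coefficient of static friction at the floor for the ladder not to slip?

μ_min ≈ 0.294

ΣF_y = 0: N_floor = 37×10 + 57.9×10 = 949 N.
Torques about the foot: N_wall · 5.6 sin 57.8° = 37×10×2.8 cos 57.8° + 57.9×10×2.5 cos 57.8° → N_wall = 279.28 N.
ΣF_x = 0: f_floor = N_wall = 279.28 N.
μ_min = f_floor / N_floor = 279.28 / 949 = 0.2943.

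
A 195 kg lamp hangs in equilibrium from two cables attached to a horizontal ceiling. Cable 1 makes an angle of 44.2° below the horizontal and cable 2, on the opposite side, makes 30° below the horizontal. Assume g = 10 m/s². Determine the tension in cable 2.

Weight W = 195 × 10 = 1950 N acts straight down.
Horizontal: T_1 cos 44.2° = T_2 cos 30°  →  T_1 = 1.208 T_2.
Vertical: T_1 sin 44.2° + T_2 sin 30° = 1950.
Substituting the horizontal relation into the vertical equation gives 1.342 T_2 = 1950, so T_2 = 1453 N.

T_2 ≈ 1450 N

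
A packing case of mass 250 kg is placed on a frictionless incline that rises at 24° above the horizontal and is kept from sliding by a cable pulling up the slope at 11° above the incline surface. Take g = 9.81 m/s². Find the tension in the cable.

Take axes along and perpendicular to the incline. Weight components: W sin 24° = 997.5 N down-slope, W cos 24° = 2240 N into the surface.
Along incline: T cos 11° = W sin 24° → T = 1016 N.
Perpendicular: N = W cos 24° − T sin 11° = 2047 N.

T ≈ 1020 N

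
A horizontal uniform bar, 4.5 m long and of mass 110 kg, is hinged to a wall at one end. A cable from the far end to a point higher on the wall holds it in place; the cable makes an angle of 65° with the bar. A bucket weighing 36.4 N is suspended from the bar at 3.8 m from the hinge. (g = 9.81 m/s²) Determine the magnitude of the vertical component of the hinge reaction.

Take torques about the hinge: T sin 65° · 4.5 = 110×9.81×2.25 + 36.4×3.8 = 2566.3 N·m.
So T = 2566.3 / (0.9063 × 4.5) = 629.24 N.
ΣF_y = 0: H_y = (110×9.81 + 36.4) − T sin 65° = 1115.5 − 570.29 = 545.21 N.

|H_y| ≈ 545 N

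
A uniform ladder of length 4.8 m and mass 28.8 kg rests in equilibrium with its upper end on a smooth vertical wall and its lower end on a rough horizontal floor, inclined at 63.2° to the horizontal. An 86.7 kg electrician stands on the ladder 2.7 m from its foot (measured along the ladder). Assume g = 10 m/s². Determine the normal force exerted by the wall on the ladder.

Torques about the foot: N_wall · 4.8 sin 63.2° = 28.8×10×2.4 cos 63.2° + 86.7×10×2.7 cos 63.2° → N_wall = 319.09 N.

N_wall ≈ 319 N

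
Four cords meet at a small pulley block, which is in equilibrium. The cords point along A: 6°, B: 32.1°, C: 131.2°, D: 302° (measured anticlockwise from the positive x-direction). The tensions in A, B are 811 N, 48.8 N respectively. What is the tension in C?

T_C ≈ 4860 N

Resolve: ΣF_x = 811 cos 6° + 48.8 cos 32.1° + T_C cos 131.2° + T_D cos 302° = 0.
        ΣF_y = 811 sin 6° + 48.8 sin 32.1° + T_C sin 131.2° + T_D sin 302° = 0.
The known terms sum to (847.9, 110.7) N, so -0.6587 T_C + 0.5299 T_D = -847.9 and 0.7524 T_C − 0.8480 T_D = -110.7.
Solving simultaneously: T_C = 4864 N, T_D = 4446 N.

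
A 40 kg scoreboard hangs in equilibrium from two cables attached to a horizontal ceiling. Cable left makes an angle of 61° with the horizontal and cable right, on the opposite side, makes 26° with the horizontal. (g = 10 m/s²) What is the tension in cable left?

T_left ≈ 360 N

Weight W = 40 × 10 = 400 N acts straight down.
Horizontal: T_left cos 61° = T_right cos 26°  →  T_right = 0.5394 T_left.
Vertical: T_left sin 61° + T_right sin 26° = 400.
Substituting the horizontal relation into the vertical equation gives 1.111 T_left = 400, so T_left = 360 N.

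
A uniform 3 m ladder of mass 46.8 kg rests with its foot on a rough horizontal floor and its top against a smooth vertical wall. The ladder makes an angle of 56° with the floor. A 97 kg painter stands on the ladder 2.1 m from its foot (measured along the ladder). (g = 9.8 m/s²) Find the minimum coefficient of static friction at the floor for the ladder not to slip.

ΣF_y = 0: N_floor = 46.8×9.8 + 97×9.8 = 1409.2 N.
Torques about the foot: N_wall · 3 sin 56° = 46.8×9.8×1.5 cos 56° + 97×9.8×2.1 cos 56° → N_wall = 603.51 N.
ΣF_x = 0: f_floor = N_wall = 603.51 N.
μ_min = f_floor / N_floor = 603.51 / 1409.2 = 0.4283.

μ_min ≈ 0.428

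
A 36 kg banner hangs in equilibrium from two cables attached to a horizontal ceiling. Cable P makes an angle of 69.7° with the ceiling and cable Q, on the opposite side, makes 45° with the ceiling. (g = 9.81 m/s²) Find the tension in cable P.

T_P ≈ 275 N

Weight W = 36 × 9.81 = 353.2 N acts straight down.
Horizontal: T_P cos 69.7° = T_Q cos 45°  →  T_Q = 0.4906 T_P.
Vertical: T_P sin 69.7° + T_Q sin 45° = 353.2.
Substituting the horizontal relation into the vertical equation gives 1.285 T_P = 353.2, so T_P = 274.9 N.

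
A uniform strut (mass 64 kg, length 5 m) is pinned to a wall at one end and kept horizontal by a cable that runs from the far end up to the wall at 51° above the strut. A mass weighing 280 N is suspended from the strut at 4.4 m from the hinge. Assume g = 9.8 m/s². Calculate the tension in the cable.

T ≈ 721 N

Take torques about the hinge: T sin 51° · 5 = 64×9.8×2.5 + 280×4.4 = 2800 N·m.
So T = 2800 / (0.7771 × 5) = 720.59 N.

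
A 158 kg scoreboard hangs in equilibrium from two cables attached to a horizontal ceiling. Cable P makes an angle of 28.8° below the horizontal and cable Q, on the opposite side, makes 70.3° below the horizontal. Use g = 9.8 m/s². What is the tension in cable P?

Weight W = 158 × 9.8 = 1548 N acts straight down.
Horizontal: T_P cos 28.8° = T_Q cos 70.3°  →  T_Q = 2.6 T_P.
Vertical: T_P sin 28.8° + T_Q sin 70.3° = 1548.
Substituting the horizontal relation into the vertical equation gives 2.929 T_P = 1548, so T_P = 528.6 N.

T_P ≈ 529 N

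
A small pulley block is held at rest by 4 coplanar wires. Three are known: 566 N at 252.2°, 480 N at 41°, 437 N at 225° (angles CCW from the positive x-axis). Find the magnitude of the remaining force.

Sum the known components: ΣF_x = -119.8 N, ΣF_y = -533 N.
For equilibrium the remaining force must supply (−ΣF_x, −ΣF_y) = (119.8, 533) N.
Magnitude = √((119.8)² + (533)²) = 546.3 N; direction = atan2(533, 119.8) = 77.3°.

F ≈ 546 N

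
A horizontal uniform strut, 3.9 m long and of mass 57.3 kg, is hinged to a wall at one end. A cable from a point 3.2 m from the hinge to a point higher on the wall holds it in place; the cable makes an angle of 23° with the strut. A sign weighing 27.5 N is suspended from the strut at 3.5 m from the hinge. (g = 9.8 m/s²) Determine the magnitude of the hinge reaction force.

|H| ≈ 903 N

Take torques about the hinge: T sin 23° · 3.2 = 57.3×9.8×1.95 + 27.5×3.5 = 1191.3 N·m.
So T = 1191.3 / (0.3907 × 3.2) = 952.74 N.
ΣF_x = 0: H_x = T cos 23° = 877.01 N.
ΣF_y = 0: H_y = (57.3×9.8 + 27.5) − T sin 23° = 589.04 − 372.27 = 216.77 N.
|H| = √(H_x² + H_y²) = √((877.01)² + (216.77)²) = 903.4 N.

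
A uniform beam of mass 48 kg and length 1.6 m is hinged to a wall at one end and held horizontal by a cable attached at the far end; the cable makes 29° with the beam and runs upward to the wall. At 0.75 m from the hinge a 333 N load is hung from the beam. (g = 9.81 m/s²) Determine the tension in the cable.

T ≈ 808 N

Take torques about the hinge: T sin 29° · 1.6 = 48×9.81×0.8 + 333×0.75 = 626.45 N·m.
So T = 626.45 / (0.4848 × 1.6) = 807.6 N.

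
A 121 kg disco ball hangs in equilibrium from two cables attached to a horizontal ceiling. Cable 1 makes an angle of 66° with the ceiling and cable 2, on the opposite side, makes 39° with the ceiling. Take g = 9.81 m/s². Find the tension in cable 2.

T_2 ≈ 500 N

Weight W = 121 × 9.81 = 1187 N acts straight down.
Horizontal: T_1 cos 66° = T_2 cos 39°  →  T_1 = 1.911 T_2.
Vertical: T_1 sin 66° + T_2 sin 39° = 1187.
Substituting the horizontal relation into the vertical equation gives 2.375 T_2 = 1187, so T_2 = 499.8 N.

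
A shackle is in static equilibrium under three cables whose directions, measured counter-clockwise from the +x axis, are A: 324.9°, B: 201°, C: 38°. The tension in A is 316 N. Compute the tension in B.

T_B ≈ 1030 N

Resolve: ΣF_x = 316 cos 324.9° + T_B cos 201° + T_C cos 38° = 0.
        ΣF_y = 316 sin 324.9° + T_B sin 201° + T_C sin 38° = 0.
The known terms sum to (258.5, -181.7) N, so -0.9336 T_B + 0.7880 T_C = -258.5 and -0.3584 T_B + 0.6157 T_C = 181.7.
Solving simultaneously: T_B = 1034 N, T_C = 897.1 N.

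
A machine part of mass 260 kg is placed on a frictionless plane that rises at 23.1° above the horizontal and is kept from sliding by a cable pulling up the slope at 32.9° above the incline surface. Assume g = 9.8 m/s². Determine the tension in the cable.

T ≈ 1190 N

Take axes along and perpendicular to the incline. Weight components: W sin 23.1° = 999.7 N down-slope, W cos 23.1° = 2344 N into the surface.
Along incline: T cos 32.9° = W sin 23.1° → T = 1191 N.
Perpendicular: N = W cos 23.1° − T sin 32.9° = 1697 N.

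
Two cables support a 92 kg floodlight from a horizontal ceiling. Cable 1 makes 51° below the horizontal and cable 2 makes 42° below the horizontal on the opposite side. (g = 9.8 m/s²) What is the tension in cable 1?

T_1 ≈ 671 N

Weight W = 92 × 9.8 = 901.6 N acts straight down.
Horizontal: T_1 cos 51° = T_2 cos 42°  →  T_2 = 0.8468 T_1.
Vertical: T_1 sin 51° + T_2 sin 42° = 901.6.
Substituting the horizontal relation into the vertical equation gives 1.344 T_1 = 901.6, so T_1 = 670.9 N.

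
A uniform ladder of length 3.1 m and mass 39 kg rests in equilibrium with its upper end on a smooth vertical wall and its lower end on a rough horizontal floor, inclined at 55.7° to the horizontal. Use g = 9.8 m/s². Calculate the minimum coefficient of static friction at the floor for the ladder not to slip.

ΣF_y = 0: N_floor = 39×9.8 = 382.2 N.
Torques about the foot: N_wall · 3.1 sin 55.7° = 39×9.8×1.55 cos 55.7° → N_wall = 130.36 N.
ΣF_x = 0: f_floor = N_wall = 130.36 N.
μ_min = f_floor / N_floor = 130.36 / 382.2 = 0.3411.

μ_min ≈ 0.341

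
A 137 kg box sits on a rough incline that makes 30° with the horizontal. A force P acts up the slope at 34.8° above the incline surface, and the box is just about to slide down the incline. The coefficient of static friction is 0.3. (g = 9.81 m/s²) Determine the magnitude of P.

On the verge of sliding down the incline, friction equals μN and acts up the slope.
Perpendicular: N + P sin 34.8° = W cos 30° = 1164 N.
Along incline: P cos 34.8° + μN = W sin 30° with W sin 30° = 672 N.
Solving the pair for P and N: P = 496.7 N, N = 880.4 N (and f = μN = 264.1 N).

P ≈ 497 N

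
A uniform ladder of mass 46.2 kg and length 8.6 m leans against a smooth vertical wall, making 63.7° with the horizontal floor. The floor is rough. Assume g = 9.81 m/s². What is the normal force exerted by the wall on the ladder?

N_wall ≈ 112 N

Torques about the foot: N_wall · 8.6 sin 63.7° = 46.2×9.81×4.3 cos 63.7° → N_wall = 112 N.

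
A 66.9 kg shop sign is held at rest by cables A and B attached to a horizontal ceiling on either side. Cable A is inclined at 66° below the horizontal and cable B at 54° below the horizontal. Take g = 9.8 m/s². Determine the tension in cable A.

Weight W = 66.9 × 9.8 = 655.6 N acts straight down.
Horizontal: T_A cos 66° = T_B cos 54°  →  T_B = 0.692 T_A.
Vertical: T_A sin 66° + T_B sin 54° = 655.6.
Substituting the horizontal relation into the vertical equation gives 1.473 T_A = 655.6, so T_A = 445 N.

T_A ≈ 445 N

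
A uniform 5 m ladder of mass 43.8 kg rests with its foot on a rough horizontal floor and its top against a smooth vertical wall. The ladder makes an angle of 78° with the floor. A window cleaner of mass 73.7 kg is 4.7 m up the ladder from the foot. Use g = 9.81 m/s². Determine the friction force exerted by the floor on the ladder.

Torques about the foot: N_wall · 5 sin 78° = 43.8×9.81×2.5 cos 78° + 73.7×9.81×4.7 cos 78° → N_wall = 190.12 N.
ΣF_x = 0: f_floor = N_wall = 190.12 N.

f ≈ 190 N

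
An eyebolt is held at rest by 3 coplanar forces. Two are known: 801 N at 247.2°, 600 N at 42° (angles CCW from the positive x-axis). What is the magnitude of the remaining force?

F ≈ 363 N

Sum the known components: ΣF_x = 135.5 N, ΣF_y = -336.9 N.
For equilibrium the remaining force must supply (−ΣF_x, −ΣF_y) = (-135.5, 336.9) N.
Magnitude = √((-135.5)² + (336.9)²) = 363.2 N; direction = atan2(336.9, -135.5) = 111.9°.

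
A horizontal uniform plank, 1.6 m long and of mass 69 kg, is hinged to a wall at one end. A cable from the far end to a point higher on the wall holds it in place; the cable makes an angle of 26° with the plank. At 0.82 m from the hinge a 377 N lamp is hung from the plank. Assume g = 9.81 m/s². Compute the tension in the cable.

Take torques about the hinge: T sin 26° · 1.6 = 69×9.81×0.8 + 377×0.82 = 850.65 N·m.
So T = 850.65 / (0.4384 × 1.6) = 1212.8 N.

T ≈ 1210 N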